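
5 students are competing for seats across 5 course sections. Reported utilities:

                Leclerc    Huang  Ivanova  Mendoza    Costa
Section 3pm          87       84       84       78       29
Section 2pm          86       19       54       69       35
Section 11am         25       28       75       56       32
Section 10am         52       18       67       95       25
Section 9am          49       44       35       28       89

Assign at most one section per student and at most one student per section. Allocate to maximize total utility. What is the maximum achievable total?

Max total: 429 points

This is the linear assignment problem.
Optimal: Leclerc→Section 2pm (86 points), Huang→Section 3pm (84 points), Ivanova→Section 11am (75 points), Mendoza→Section 10am (95 points), Costa→Section 9am (89 points) — total 86+84+75+95+89 = 429 points.
Row-greedy (each student in turn takes its best remaining section) gives 336 points, worse by 93.
Next-best assignment: Leclerc→Section 2pm, Huang→Section 3pm, Ivanova→Section 10am, Mendoza→Section 11am, Costa→Section 9am = 382 points.
Swapping Huang↔Mendoza (Huang→Section 10am 18 points, Mendoza→Section 3pm 78 points) loses 83.
No other one-to-one assignment exceeds 429 points.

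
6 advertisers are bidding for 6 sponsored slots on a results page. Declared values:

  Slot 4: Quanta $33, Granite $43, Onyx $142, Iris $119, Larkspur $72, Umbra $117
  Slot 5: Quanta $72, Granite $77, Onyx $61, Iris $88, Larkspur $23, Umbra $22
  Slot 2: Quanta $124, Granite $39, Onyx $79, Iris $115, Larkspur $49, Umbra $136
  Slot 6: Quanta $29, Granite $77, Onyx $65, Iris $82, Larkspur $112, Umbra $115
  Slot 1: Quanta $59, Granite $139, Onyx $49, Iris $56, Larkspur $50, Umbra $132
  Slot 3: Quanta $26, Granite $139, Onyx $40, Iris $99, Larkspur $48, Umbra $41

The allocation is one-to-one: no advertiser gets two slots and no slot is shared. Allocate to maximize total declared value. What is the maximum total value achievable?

Maximum total: $737

Optimal: Quanta→Slot 2 ($124), Granite→Slot 3 ($139), Onyx→Slot 4 ($142), Iris→Slot 5 ($88), Larkspur→Slot 6 ($112), Umbra→Slot 1 ($132) — total 124+139+142+88+112+132 = $737.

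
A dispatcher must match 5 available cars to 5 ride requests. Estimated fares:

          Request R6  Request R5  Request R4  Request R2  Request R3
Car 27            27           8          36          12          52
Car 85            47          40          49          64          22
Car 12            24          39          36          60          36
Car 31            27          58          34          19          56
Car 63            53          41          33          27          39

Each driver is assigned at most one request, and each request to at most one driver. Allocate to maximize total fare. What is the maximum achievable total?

Max total: $272

This is the linear assignment problem.
Optimal: Car 27→Request R3 ($52), Car 85→Request R4 ($49), Car 12→Request R2 ($60), Car 31→Request R5 ($58), Car 63→Request R6 ($53) — total 52+49+60+58+53 = $272.
Row-greedy (each driver in turn takes its best remaining request) gives $242, worse by 30.
Swapping Car 85↔Car 31 (Car 85→Request R5 $40, Car 31→Request R4 $34) loses 33.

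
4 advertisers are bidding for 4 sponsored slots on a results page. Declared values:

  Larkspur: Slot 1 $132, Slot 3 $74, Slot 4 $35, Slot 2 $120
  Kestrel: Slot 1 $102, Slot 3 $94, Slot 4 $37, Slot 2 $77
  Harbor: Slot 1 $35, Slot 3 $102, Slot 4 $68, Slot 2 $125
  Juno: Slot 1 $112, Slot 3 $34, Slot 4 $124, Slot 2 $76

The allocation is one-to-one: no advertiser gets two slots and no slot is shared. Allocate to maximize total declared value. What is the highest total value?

This is a one-to-one assignment (maximum-weight bipartite matching).
Optimal: Larkspur→Slot 1 ($132), Kestrel→Slot 3 ($94), Harbor→Slot 2 ($125), Juno→Slot 4 ($124) — total 132+94+125+124 = $475.
Next-best assignment: Larkspur→Slot 2, Kestrel→Slot 1, Harbor→Slot 3, Juno→Slot 4 = $448.

Max total: $475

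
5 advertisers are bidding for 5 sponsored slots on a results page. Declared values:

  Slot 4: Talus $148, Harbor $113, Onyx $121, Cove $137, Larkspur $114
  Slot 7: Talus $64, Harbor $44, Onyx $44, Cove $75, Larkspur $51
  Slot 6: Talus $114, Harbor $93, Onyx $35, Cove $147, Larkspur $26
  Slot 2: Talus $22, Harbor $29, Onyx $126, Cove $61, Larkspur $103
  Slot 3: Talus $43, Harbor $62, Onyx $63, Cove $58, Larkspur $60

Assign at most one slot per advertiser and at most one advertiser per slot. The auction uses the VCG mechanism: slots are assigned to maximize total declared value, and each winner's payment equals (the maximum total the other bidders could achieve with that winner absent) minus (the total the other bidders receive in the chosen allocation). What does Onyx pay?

Onyx pays $52.

Efficient allocation: Talus→Slot 4 ($148), Harbor→Slot 3 ($62), Onyx→Slot 2 ($126), Cove→Slot 6 ($147), Larkspur→Slot 7 ($51); total welfare W = $534.
Onyx receives Slot 2 at value $126, so the others get W − 126 = $408.
Without Onyx: best allocation of the remaining 4 bidders over all 5 slots is Talus→Slot 4 ($148), Harbor→Slot 3 ($62), Cove→Slot 6 ($147), Larkspur→Slot 2 ($103), total $460.
VCG payment = (others' best without Onyx) − (others' welfare with Onyx) = 460 − 408 = $52.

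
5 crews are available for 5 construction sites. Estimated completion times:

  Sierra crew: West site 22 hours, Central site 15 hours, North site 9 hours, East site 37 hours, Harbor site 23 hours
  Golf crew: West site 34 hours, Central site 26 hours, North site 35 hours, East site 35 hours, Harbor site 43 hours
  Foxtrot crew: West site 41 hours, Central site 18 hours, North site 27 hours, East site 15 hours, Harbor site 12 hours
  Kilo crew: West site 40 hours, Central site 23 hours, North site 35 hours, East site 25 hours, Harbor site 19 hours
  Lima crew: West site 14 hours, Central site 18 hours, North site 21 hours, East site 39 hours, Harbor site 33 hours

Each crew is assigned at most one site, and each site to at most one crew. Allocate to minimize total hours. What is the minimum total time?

Minimum total: 83 hours

Optimal: Sierra crew→North site (9 hours), Golf crew→Central site (26 hours), Foxtrot crew→East site (15 hours), Kilo crew→Harbor site (19 hours), Lima crew→West site (14 hours) — total 9+26+15+19+14 = 83 hours.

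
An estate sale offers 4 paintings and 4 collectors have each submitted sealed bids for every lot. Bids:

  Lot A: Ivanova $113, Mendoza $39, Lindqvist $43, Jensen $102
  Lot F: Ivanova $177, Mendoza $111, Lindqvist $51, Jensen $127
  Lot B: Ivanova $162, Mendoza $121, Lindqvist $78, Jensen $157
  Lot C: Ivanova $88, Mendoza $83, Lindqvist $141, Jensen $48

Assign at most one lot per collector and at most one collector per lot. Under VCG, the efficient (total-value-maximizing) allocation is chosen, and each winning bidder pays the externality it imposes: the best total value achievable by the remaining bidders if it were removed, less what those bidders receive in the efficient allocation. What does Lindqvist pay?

Lindqvist pays $17.

Efficient allocation: Ivanova→Lot F ($177), Mendoza→Lot B ($121), Lindqvist→Lot C ($141), Jensen→Lot A ($102); total welfare W = $541.
Lindqvist receives Lot C at value $141, so the others get W − 141 = $400.
Without Lindqvist: best allocation of the remaining 3 bidders over all 4 lots is Ivanova→Lot F ($177), Mendoza→Lot C ($83), Jensen→Lot B ($157), total $417.
VCG payment = (others' best without Lindqvist) − (others' welfare with Lindqvist) = 417 − 400 = $17.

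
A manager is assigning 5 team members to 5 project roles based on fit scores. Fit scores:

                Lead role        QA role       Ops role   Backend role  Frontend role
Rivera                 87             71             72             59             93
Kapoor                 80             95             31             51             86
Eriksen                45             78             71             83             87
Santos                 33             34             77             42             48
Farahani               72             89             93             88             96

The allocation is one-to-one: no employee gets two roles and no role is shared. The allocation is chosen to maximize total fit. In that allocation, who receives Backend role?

Optimal: Rivera→Lead role (87 pts), Kapoor→QA role (95 pts), Eriksen→Backend role (83 pts), Santos→Ops role (77 pts), Farahani→Frontend role (96 pts) — total 87+95+83+77+96 = 438 pts.
Row-greedy (each employee in turn takes its best remaining role) gives 420 pts, worse by 18.
Swapping Eriksen↔Santos (Eriksen→Ops role 71 pts, Santos→Backend role 42 pts) loses 47.
Checked against all permutations: 438 pts is optimal.
Eriksen's own top role is Frontend role (87 pts), but forcing Eriksen→Frontend role and reassigning the rest optimally gives only 434 pts — worse by 4.

Eriksen receives Backend role.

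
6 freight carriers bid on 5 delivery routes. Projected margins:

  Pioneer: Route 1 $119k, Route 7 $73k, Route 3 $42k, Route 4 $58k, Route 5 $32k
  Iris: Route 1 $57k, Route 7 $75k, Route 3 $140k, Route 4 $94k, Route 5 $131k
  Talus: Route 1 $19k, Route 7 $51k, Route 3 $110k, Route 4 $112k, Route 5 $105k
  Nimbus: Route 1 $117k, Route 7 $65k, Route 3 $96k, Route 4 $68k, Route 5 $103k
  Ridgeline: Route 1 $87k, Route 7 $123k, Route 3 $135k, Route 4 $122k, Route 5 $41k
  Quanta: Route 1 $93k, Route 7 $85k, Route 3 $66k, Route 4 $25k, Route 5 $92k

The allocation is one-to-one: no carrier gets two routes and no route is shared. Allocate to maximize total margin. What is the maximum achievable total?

Optimal: Pioneer→Route 1 ($119k), Ridgeline→Route 7 ($123k), Iris→Route 3 ($140k), Talus→Route 4 ($112k), Nimbus→Route 5 ($103k) — total 119+123+140+112+103 = $597k.
Next-best assignment: Pioneer→Route 1, Ridgeline→Route 7, Iris→Route 3, Talus→Route 4, Quanta→Route 5 = $586k.

Maximum total: $597k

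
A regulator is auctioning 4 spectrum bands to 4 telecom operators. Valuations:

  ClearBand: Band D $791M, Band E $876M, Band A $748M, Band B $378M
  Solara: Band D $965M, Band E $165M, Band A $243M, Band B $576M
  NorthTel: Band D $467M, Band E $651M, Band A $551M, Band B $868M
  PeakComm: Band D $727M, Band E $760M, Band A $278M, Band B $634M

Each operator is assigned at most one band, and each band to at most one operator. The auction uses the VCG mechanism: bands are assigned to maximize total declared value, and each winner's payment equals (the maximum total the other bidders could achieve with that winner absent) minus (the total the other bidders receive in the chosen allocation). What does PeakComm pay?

Efficient allocation: ClearBand→Band A ($748M), Solara→Band D ($965M), NorthTel→Band B ($868M), PeakComm→Band E ($760M); total welfare W = $3341M.
PeakComm receives Band E at value $760M, so the others get W − 760 = $2581M.
Without PeakComm: best allocation of the remaining 3 bidders over all 4 bands is ClearBand→Band E ($876M), Solara→Band D ($965M), NorthTel→Band B ($868M), total $2709M.
VCG payment = (others' best without PeakComm) − (others' welfare with PeakComm) = 2709 − 2581 = $128M.

PeakComm pays $128M.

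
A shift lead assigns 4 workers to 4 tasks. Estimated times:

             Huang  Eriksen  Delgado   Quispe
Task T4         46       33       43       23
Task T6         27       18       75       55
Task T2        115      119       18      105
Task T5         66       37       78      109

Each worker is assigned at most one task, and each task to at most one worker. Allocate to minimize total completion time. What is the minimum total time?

Optimal: Huang→Task T6 (27 min), Eriksen→Task T5 (37 min), Delgado→Task T2 (18 min), Quispe→Task T4 (23 min) — total 27+37+18+23 = 105 min.
Column-greedy (each task in turn goes to its cheapest remaining worker) gives 125 min, worse by 20.
Swapping Eriksen↔Delgado (Eriksen→Task T2 119 min, Delgado→Task T5 78 min) adds 142.

Min total: 105 min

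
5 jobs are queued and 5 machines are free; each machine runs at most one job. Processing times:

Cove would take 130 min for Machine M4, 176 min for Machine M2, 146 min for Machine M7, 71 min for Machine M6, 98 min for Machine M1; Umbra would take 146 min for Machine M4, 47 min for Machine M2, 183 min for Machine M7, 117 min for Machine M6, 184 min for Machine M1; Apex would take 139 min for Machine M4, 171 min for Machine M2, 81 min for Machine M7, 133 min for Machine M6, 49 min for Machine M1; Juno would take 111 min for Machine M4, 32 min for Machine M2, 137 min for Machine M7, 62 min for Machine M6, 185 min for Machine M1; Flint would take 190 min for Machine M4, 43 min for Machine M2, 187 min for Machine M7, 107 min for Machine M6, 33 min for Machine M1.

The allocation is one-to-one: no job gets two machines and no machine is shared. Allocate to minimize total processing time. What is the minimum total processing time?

Minimum total: 343 min

Optimal: Cove→Machine M6 (71 min), Umbra→Machine M2 (47 min), Apex→Machine M7 (81 min), Juno→Machine M4 (111 min), Flint→Machine M1 (33 min) — total 71+47+81+111+33 = 343 min.
Column-greedy (each machine in turn goes to its cheapest remaining job) gives 490 min, worse by 147.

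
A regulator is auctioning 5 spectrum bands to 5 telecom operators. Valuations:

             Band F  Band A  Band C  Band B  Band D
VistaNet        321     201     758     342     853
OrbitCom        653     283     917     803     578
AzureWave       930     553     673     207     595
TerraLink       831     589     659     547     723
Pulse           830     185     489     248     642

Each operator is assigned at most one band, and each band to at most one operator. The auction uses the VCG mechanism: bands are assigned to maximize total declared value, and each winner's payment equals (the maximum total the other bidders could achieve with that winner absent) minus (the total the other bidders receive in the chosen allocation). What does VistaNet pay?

VistaNet pays $183M.

Efficient allocation: VistaNet→Band D ($853M), OrbitCom→Band B ($803M), AzureWave→Band C ($673M), TerraLink→Band A ($589M), Pulse→Band F ($830M); total welfare W = $3748M.
VistaNet receives Band D at value $853M, so the others get W − 853 = $2895M.
Without VistaNet: best allocation of the remaining 4 bidders over all 5 bands is OrbitCom→Band C ($917M), AzureWave→Band F ($930M), TerraLink→Band A ($589M), Pulse→Band D ($642M), total $3078M.
VCG payment = (others' best without VistaNet) − (others' welfare with VistaNet) = 3078 − 2895 = $183M.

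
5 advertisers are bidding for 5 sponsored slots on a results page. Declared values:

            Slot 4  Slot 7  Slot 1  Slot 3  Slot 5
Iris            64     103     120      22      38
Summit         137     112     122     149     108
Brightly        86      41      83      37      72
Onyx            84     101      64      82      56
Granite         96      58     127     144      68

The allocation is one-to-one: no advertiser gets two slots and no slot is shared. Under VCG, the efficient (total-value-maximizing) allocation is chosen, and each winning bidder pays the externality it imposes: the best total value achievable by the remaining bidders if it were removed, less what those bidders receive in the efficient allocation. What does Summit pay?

Summit pays $14.

Efficient allocation: Iris→Slot 1 ($120), Summit→Slot 4 ($137), Brightly→Slot 5 ($72), Onyx→Slot 7 ($101), Granite→Slot 3 ($144); total welfare W = $574.
Summit receives Slot 4 at value $137, so the others get W − 137 = $437.
Without Summit: best allocation of the remaining 4 bidders over all 5 slots is Iris→Slot 1 ($120), Brightly→Slot 4 ($86), Onyx→Slot 7 ($101), Granite→Slot 3 ($144), total $451.
VCG payment = (others' best without Summit) − (others' welfare with Summit) = 451 − 437 = $14.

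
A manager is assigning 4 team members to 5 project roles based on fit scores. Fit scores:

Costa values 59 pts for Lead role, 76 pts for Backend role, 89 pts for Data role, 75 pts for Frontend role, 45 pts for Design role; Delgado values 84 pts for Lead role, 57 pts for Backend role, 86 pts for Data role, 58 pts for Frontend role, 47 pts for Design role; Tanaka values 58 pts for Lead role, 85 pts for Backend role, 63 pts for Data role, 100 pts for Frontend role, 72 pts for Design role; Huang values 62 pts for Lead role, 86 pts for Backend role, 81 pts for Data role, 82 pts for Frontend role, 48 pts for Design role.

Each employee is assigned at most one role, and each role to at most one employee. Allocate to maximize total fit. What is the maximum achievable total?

Optimal: Costa→Data role (89 pts), Delgado→Lead role (84 pts), Tanaka→Frontend role (100 pts), Huang→Backend role (86 pts) — total 89+84+100+86 = 359 pts.
Swapping Delgado↔Costa (Delgado→Data role 86 pts, Costa→Lead role 59 pts) loses 28.
Every other assignment is strictly worse.

Maximum total: 359 pts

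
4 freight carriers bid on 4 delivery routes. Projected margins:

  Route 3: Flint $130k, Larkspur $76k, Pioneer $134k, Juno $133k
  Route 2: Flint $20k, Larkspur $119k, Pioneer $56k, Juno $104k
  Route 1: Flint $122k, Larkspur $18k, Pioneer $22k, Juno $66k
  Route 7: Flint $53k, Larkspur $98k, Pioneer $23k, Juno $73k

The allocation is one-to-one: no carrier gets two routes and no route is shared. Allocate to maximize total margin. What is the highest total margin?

Maximum total: $458k

Optimal: Flint→Route 1 ($122k), Larkspur→Route 7 ($98k), Pioneer→Route 3 ($134k), Juno→Route 2 ($104k) — total 122+98+134+104 = $458k.
Next-best assignment: Flint→Route 1, Larkspur→Route 2, Pioneer→Route 3, Juno→Route 7 = $448k.
Swapping Larkspur↔Flint (Larkspur→Route 1 $18k, Flint→Route 7 $53k) loses 149.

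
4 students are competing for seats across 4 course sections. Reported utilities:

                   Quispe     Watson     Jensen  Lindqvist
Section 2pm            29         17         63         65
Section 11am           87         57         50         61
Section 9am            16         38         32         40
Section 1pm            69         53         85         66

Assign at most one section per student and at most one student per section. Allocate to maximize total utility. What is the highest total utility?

Max total: 275 points

This is the linear assignment problem.
Optimal: Quispe→Section 11am (87 points), Watson→Section 9am (38 points), Jensen→Section 1pm (85 points), Lindqvist→Section 2pm (65 points) — total 87+38+85+65 = 275 points.
Row-greedy (each student in turn takes its best remaining section) gives 243 points, worse by 32.
Every other assignment is strictly worse.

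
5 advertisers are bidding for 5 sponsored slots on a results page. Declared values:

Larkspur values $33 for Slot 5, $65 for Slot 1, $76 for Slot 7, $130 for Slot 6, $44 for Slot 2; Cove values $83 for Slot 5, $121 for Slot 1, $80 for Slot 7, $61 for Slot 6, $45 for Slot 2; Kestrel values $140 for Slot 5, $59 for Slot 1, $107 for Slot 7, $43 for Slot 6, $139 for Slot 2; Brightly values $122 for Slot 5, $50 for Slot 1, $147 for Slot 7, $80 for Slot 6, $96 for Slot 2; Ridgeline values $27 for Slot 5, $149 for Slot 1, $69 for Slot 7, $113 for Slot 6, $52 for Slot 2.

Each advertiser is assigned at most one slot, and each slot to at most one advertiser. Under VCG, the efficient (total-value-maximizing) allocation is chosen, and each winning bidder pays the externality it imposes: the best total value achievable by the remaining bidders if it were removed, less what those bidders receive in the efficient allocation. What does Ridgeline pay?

Efficient allocation: Larkspur→Slot 6 ($130), Cove→Slot 5 ($83), Kestrel→Slot 2 ($139), Brightly→Slot 7 ($147), Ridgeline→Slot 1 ($149); total welfare W = $648.
Ridgeline receives Slot 1 at value $149, so the others get W − 149 = $499.
Without Ridgeline: best allocation of the remaining 4 bidders over all 5 slots is Larkspur→Slot 6 ($130), Cove→Slot 1 ($121), Kestrel→Slot 5 ($140), Brightly→Slot 7 ($147), total $538.
VCG payment = (others' best without Ridgeline) − (others' welfare with Ridgeline) = 538 − 499 = $39.

Ridgeline pays $39.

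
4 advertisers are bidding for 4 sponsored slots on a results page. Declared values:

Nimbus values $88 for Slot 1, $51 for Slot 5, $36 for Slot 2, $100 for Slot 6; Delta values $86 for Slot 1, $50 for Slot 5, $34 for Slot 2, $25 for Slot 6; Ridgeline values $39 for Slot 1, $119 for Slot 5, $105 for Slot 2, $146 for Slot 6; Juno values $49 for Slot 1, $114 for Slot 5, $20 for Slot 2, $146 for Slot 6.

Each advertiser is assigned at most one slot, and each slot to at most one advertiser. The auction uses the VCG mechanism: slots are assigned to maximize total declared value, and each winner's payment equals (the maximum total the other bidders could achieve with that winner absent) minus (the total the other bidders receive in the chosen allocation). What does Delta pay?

Delta pays $34.

Efficient allocation: Nimbus→Slot 6 ($100), Delta→Slot 1 ($86), Ridgeline→Slot 2 ($105), Juno→Slot 5 ($114); total welfare W = $405.
Delta receives Slot 1 at value $86, so the others get W − 86 = $319.
Without Delta: best allocation of the remaining 3 bidders over all 4 slots is Nimbus→Slot 1 ($88), Ridgeline→Slot 5 ($119), Juno→Slot 6 ($146), total $353.
VCG payment = (others' best without Delta) − (others' welfare with Delta) = 353 − 319 = $34.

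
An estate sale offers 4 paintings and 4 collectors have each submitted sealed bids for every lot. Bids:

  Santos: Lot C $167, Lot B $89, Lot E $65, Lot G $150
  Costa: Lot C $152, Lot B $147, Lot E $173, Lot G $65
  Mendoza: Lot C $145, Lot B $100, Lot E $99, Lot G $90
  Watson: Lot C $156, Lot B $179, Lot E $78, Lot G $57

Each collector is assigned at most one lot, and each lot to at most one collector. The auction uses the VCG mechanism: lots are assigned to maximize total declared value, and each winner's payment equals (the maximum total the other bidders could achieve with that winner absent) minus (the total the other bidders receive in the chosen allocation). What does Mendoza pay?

Efficient allocation: Santos→Lot G ($150), Costa→Lot E ($173), Mendoza→Lot C ($145), Watson→Lot B ($179); total welfare W = $647.
Mendoza receives Lot C at value $145, so the others get W − 145 = $502.
Without Mendoza: best allocation of the remaining 3 bidders over all 4 lots is Santos→Lot C ($167), Costa→Lot E ($173), Watson→Lot B ($179), total $519.
VCG payment = (others' best without Mendoza) − (others' welfare with Mendoza) = 519 − 502 = $17.

Mendoza pays $17.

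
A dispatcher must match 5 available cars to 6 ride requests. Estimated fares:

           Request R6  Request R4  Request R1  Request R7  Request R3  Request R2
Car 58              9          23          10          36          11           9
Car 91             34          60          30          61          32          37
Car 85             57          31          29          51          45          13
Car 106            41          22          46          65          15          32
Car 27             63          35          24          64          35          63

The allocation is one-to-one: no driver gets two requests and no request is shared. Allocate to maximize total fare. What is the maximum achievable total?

This is the linear assignment problem.
Optimal: Car 58→Request R7 ($36), Car 91→Request R4 ($60), Car 85→Request R6 ($57), Car 106→Request R1 ($46), Car 27→Request R2 ($63) — total 36+60+57+46+63 = $262.
Column-greedy (each request in turn goes to its best remaining driver) gives $231, worse by 31.

Maximum total: $262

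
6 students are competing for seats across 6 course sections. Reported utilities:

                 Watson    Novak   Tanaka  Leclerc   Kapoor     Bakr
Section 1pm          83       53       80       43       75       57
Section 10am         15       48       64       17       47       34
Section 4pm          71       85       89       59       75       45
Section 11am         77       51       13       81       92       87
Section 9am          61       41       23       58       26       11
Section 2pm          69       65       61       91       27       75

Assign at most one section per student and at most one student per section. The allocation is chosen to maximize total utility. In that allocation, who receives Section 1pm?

Optimal: Watson→Section 9am (61 points), Novak→Section 4pm (85 points), Tanaka→Section 10am (64 points), Leclerc→Section 2pm (91 points), Kapoor→Section 1pm (75 points), Bakr→Section 11am (87 points) — total 61+85+64+91+75+87 = 463 points.
Next-best assignment: Watson→Section 1pm, Novak→Section 4pm, Tanaka→Section 10am, Leclerc→Section 9am, Kapoor→Section 11am, Bakr→Section 2pm = 457 points.
Checked against all permutations: 463 points is optimal.
Kapoor's own top section is Section 11am (92 points), but forcing Kapoor→Section 11am and reassigning the rest optimally gives only 457 points — worse by 6.

Kapoor receives Section 1pm.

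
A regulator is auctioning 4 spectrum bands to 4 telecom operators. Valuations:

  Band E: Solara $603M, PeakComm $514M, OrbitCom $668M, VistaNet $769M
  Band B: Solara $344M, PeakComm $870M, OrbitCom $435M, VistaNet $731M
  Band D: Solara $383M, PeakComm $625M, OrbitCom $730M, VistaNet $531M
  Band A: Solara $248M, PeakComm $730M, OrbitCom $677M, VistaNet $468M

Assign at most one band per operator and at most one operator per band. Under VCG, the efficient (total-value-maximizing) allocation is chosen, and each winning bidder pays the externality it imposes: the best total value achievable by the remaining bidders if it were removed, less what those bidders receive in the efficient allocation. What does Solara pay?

Solara pays $178M.

Efficient allocation: Solara→Band E ($603M), PeakComm→Band A ($730M), OrbitCom→Band D ($730M), VistaNet→Band B ($731M); total welfare W = $2794M.
Solara receives Band E at value $603M, so the others get W − 603 = $2191M.
Without Solara: best allocation of the remaining 3 bidders over all 4 bands is PeakComm→Band B ($870M), OrbitCom→Band D ($730M), VistaNet→Band E ($769M), total $2369M.
VCG payment = (others' best without Solara) − (others' welfare with Solara) = 2369 − 2191 = $178M.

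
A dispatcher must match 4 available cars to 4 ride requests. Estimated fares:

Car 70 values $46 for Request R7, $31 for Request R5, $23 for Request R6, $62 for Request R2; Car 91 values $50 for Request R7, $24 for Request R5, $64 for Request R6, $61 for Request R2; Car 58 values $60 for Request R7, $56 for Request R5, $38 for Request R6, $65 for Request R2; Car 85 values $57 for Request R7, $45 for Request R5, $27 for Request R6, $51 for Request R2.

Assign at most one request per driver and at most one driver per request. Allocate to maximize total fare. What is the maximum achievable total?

Max total: $239

Optimal: Car 70→Request R2 ($62), Car 91→Request R6 ($64), Car 58→Request R5 ($56), Car 85→Request R7 ($57) — total 62+64+56+57 = $239.
Column-greedy (each request in turn goes to its best remaining driver) gives $231, worse by 8.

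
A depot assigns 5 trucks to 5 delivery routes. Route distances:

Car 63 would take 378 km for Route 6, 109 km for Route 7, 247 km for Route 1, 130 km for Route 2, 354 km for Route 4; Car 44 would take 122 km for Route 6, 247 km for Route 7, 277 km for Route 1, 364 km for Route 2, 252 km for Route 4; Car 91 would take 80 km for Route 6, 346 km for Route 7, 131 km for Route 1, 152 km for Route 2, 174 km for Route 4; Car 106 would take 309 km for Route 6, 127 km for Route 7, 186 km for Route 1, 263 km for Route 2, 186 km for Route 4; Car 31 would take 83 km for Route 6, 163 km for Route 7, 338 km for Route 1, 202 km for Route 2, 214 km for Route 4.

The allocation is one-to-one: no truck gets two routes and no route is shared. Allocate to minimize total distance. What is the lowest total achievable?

Min total: 723 km

This is a one-to-one assignment (minimum-cost bipartite matching).
Optimal: Car 63→Route 2 (130 km), Car 44→Route 4 (252 km), Car 91→Route 1 (131 km), Car 106→Route 7 (127 km), Car 31→Route 6 (83 km) — total 130+252+131+127+83 = 723 km.
Column-greedy (each route in turn goes to its cheapest remaining truck) gives 829 km, worse by 106.
Next-best assignment: Car 63→Route 2, Car 44→Route 6, Car 91→Route 1, Car 106→Route 7, Car 31→Route 4 = 724 km.
Every other assignment is strictly worse.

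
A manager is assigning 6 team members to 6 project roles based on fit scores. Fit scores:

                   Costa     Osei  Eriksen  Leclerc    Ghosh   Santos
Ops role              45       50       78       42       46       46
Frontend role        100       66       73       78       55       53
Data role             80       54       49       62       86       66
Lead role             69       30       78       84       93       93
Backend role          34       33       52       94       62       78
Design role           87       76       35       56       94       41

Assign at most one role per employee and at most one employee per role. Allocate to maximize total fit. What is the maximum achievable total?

Maximum total: 527 pts

This is a one-to-one assignment (maximum-weight bipartite matching).
Optimal: Costa→Frontend role (100 pts), Osei→Design role (76 pts), Eriksen→Ops role (78 pts), Leclerc→Backend role (94 pts), Ghosh→Data role (86 pts), Santos→Lead role (93 pts) — total 100+76+78+94+86+93 = 527 pts.
Row-greedy (each employee in turn takes its best remaining role) gives 507 pts, worse by 20.
Next-best assignment: Costa→Frontend role, Osei→Data role, Eriksen→Ops role, Leclerc→Backend role, Ghosh→Design role, Santos→Lead role = 513 pts.
Swapping Leclerc↔Osei (Leclerc→Design role 56 pts, Osei→Backend role 33 pts) loses 81.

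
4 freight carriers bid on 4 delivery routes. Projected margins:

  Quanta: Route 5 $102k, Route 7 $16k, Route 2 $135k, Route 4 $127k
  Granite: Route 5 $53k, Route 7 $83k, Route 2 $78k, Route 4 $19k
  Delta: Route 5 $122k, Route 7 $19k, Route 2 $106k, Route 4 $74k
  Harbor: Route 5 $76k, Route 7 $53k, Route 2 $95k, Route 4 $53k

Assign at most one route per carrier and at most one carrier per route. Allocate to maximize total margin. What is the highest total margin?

This is a one-to-one assignment (maximum-weight bipartite matching).
Optimal: Quanta→Route 4 ($127k), Granite→Route 7 ($83k), Delta→Route 5 ($122k), Harbor→Route 2 ($95k) — total 127+83+122+95 = $427k.
Row-greedy (each carrier in turn takes its best remaining route) gives $393k, worse by 34.
Next-best assignment: Quanta→Route 2, Granite→Route 7, Delta→Route 5, Harbor→Route 4 = $393k.

Maximum total: $427k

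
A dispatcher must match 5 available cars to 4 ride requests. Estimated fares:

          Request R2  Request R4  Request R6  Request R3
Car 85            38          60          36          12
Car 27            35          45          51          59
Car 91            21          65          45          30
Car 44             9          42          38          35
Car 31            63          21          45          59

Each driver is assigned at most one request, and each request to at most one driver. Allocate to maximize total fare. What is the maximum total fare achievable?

Max total: $227

Optimal: Car 31→Request R2 ($63), Car 85→Request R4 ($60), Car 91→Request R6 ($45), Car 27→Request R3 ($59) — total 63+60+45+59 = $227.
Next-best assignment: Car 31→Request R2, Car 91→Request R4, Car 44→Request R6, Car 27→Request R3 = $225.
Every other assignment is strictly worse.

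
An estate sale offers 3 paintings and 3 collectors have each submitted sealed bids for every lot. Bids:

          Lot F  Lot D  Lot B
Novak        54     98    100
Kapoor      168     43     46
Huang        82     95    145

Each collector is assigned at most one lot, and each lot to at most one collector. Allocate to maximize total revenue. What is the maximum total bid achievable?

Maximum total: $411

Treat this as an assignment problem: match each collector to one lot.
Optimal: Novak→Lot D ($98), Kapoor→Lot F ($168), Huang→Lot B ($145) — total 98+168+145 = $411.
Swapping Novak↔Huang (Novak→Lot B $100, Huang→Lot D $95) loses 48.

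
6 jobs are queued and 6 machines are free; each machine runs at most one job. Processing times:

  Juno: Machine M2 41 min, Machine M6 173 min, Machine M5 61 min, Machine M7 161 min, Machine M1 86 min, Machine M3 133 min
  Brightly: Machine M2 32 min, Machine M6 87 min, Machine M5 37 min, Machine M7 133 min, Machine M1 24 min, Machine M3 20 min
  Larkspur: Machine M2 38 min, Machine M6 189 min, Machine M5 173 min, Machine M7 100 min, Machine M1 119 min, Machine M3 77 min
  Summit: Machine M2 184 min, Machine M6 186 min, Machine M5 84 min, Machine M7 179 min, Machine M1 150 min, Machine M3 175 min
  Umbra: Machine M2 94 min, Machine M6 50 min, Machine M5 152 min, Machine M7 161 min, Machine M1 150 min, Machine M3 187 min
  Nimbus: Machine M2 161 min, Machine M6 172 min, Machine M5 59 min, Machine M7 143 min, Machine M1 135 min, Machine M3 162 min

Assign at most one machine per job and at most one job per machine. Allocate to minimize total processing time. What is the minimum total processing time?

Optimal: Juno→Machine M2 (41 min), Brightly→Machine M1 (24 min), Larkspur→Machine M3 (77 min), Summit→Machine M5 (84 min), Umbra→Machine M6 (50 min), Nimbus→Machine M7 (143 min) — total 41+24+77+84+50+143 = 419 min.
Min-entry greedy (repeatedly take the single cheapest remaining cell) gives 432 min, worse by 13.
Swapping Umbra↔Juno (Umbra→Machine M2 94 min, Juno→Machine M6 173 min) adds 176.

Min total: 419 min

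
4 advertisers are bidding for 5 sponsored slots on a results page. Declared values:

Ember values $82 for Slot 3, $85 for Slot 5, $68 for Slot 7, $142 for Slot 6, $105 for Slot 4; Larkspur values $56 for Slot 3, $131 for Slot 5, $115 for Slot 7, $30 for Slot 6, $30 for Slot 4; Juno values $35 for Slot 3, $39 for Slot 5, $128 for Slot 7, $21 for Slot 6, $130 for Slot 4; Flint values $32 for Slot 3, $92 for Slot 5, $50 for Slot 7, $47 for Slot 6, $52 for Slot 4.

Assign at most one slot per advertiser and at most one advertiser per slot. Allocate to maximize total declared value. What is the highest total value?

Maximum total: $479

Optimal: Ember→Slot 6 ($142), Larkspur→Slot 7 ($115), Juno→Slot 4 ($130), Flint→Slot 5 ($92) — total 142+115+130+92 = $479.
Column-greedy (each slot in turn goes to its best remaining advertiser) gives $388, worse by 91.
Next-best assignment: Ember→Slot 6, Larkspur→Slot 5, Juno→Slot 7, Flint→Slot 4 = $453.
No other one-to-one assignment exceeds $479.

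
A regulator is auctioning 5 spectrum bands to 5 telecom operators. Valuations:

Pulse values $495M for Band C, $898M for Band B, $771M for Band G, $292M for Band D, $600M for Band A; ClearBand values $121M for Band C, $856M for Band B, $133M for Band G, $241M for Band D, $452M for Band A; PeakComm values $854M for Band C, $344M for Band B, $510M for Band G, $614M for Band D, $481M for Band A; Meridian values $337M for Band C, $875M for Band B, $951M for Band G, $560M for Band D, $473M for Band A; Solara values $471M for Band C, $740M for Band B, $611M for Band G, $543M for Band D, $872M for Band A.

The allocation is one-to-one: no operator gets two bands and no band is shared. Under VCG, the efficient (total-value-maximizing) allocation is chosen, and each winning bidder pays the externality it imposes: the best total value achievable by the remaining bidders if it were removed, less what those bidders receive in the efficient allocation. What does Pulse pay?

Efficient allocation: Pulse→Band G ($771M), ClearBand→Band B ($856M), PeakComm→Band C ($854M), Meridian→Band D ($560M), Solara→Band A ($872M); total welfare W = $3913M.
Pulse receives Band G at value $771M, so the others get W − 771 = $3142M.
Without Pulse: best allocation of the remaining 4 bidders over all 5 bands is ClearBand→Band B ($856M), PeakComm→Band C ($854M), Meridian→Band G ($951M), Solara→Band A ($872M), total $3533M.
VCG payment = (others' best without Pulse) − (others' welfare with Pulse) = 3533 − 3142 = $391M.

Pulse pays $391M.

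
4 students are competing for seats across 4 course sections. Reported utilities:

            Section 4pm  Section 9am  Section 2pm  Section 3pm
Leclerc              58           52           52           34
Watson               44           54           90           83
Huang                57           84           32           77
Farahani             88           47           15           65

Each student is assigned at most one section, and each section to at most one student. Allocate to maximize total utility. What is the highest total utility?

This is the linear assignment problem.
Optimal: Leclerc→Section 9am (52 points), Watson→Section 2pm (90 points), Huang→Section 3pm (77 points), Farahani→Section 4pm (88 points) — total 52+90+77+88 = 307 points.
No other one-to-one assignment exceeds 307 points.

Maximum total: 307 points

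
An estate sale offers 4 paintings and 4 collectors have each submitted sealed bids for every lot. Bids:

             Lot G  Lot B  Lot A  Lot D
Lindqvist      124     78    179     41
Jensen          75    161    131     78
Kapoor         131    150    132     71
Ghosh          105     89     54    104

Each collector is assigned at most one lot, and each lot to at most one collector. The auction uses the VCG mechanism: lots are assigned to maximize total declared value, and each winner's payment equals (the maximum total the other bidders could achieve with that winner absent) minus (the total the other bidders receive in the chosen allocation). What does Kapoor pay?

Efficient allocation: Lindqvist→Lot A ($179), Jensen→Lot B ($161), Kapoor→Lot G ($131), Ghosh→Lot D ($104); total welfare W = $575.
Kapoor receives Lot G at value $131, so the others get W − 131 = $444.
Without Kapoor: best allocation of the remaining 3 bidders over all 4 lots is Lindqvist→Lot A ($179), Jensen→Lot B ($161), Ghosh→Lot G ($105), total $445.
VCG payment = (others' best without Kapoor) − (others' welfare with Kapoor) = 445 − 444 = $1.

Kapoor pays $1.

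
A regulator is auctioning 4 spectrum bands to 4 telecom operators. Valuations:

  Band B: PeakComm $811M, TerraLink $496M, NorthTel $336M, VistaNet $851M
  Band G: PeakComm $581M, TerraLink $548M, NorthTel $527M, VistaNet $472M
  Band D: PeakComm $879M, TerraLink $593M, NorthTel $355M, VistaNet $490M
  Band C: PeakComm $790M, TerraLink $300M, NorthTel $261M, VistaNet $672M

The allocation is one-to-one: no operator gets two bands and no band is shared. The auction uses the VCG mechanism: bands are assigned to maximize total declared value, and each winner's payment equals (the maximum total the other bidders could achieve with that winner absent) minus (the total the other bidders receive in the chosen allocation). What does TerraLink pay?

Efficient allocation: PeakComm→Band C ($790M), TerraLink→Band D ($593M), NorthTel→Band G ($527M), VistaNet→Band B ($851M); total welfare W = $2761M.
TerraLink receives Band D at value $593M, so the others get W − 593 = $2168M.
Without TerraLink: best allocation of the remaining 3 bidders over all 4 bands is PeakComm→Band D ($879M), NorthTel→Band G ($527M), VistaNet→Band B ($851M), total $2257M.
VCG payment = (others' best without TerraLink) − (others' welfare with TerraLink) = 2257 − 2168 = $89M.

TerraLink pays $89M.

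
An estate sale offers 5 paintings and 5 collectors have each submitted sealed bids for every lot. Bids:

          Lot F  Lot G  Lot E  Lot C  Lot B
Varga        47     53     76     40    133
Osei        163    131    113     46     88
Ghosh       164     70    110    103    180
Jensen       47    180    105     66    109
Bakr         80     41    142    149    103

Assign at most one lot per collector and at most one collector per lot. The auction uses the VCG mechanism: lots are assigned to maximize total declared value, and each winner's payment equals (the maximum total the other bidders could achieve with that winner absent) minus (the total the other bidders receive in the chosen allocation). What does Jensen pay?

Efficient allocation: Varga→Lot E ($76), Osei→Lot F ($163), Ghosh→Lot B ($180), Jensen→Lot G ($180), Bakr→Lot C ($149); total welfare W = $748.
Jensen receives Lot G at value $180, so the others get W − 180 = $568.
Without Jensen: best allocation of the remaining 4 bidders over all 5 lots is Varga→Lot B ($133), Osei→Lot G ($131), Ghosh→Lot F ($164), Bakr→Lot C ($149), total $577.
VCG payment = (others' best without Jensen) − (others' welfare with Jensen) = 577 − 568 = $9.

Jensen pays $9.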